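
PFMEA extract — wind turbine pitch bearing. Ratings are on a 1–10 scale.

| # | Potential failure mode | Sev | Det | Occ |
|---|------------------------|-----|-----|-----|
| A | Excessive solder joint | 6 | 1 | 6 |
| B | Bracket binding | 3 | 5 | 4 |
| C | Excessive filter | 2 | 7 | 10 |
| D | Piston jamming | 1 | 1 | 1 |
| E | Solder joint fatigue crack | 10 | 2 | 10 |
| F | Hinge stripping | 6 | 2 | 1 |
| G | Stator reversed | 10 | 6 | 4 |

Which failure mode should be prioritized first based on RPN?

RPN = Severity × Occurrence × Detection:
  A: 6 × 6 × 1 = 36
  B: 3 × 4 × 5 = 60
  C: 2 × 10 × 7 = 140
  D: 1 × 1 × 1 = 1
  E: 10 × 10 × 2 = 200
  F: 6 × 1 × 2 = 12
  G: 10 × 4 × 6 = 240
Highest RPN is 240 → G.

G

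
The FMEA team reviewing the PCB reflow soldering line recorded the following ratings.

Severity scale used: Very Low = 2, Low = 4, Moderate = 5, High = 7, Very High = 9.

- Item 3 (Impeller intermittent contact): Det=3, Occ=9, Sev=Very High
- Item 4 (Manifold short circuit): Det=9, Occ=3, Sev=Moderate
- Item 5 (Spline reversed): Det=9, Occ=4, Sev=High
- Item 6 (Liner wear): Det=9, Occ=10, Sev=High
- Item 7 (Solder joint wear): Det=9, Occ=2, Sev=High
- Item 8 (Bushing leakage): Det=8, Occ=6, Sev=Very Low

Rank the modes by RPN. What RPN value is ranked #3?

RPN = Severity × Occurrence × Detection:
  Item 3: 9 × 9 × 3 = 243
  Item 4: 5 × 3 × 9 = 135
  Item 5: 7 × 4 × 9 = 252
  Item 6: 7 × 10 × 9 = 630
  Item 7: 7 × 2 × 9 = 126
  Item 8: 2 × 6 × 8 = 96
Sorted descending: 630, 252, 243, 135, 126, 96.
The third-highest RPN is 243 (Item 3).

243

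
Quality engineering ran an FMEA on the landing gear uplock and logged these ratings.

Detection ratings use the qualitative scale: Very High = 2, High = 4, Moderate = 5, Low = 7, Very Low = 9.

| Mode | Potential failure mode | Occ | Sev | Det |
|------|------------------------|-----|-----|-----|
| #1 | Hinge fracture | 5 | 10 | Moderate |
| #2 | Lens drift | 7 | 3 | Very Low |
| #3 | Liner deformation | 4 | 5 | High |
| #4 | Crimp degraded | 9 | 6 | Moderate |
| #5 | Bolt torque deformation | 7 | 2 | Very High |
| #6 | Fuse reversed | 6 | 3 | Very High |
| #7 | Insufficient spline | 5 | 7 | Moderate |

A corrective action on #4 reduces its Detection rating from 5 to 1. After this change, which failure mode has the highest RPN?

RPN = Severity × Occurrence × Detection:
  #1: 10 × 5 × 5 = 250
  #2: 3 × 7 × 9 = 189
  #3: 5 × 4 × 4 = 80
  #4: 6 × 9 × 5 = 270
  #5: 2 × 7 × 2 = 28
  #6: 3 × 6 × 2 = 36
  #7: 7 × 5 × 5 = 175
After action: #4 → 6 × 9 × 1 = 54.
Revised RPNs: #1=250, #2=189, #7=175, #3=80, #4=54, #6=36, #5=28.
Highest is now #1 (250).

#1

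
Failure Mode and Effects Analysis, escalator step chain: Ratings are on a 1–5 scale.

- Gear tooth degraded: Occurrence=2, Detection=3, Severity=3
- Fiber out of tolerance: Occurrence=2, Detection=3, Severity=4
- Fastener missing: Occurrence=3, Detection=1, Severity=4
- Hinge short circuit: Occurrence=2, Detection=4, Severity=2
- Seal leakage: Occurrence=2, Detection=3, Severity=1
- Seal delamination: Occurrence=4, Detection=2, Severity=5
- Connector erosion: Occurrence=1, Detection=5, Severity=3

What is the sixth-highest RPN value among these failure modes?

12

RPN = Severity × Occurrence × Detection:
  Gear tooth degraded: 3 × 2 × 3 = 18
  Fiber out of tolerance: 4 × 2 × 3 = 24
  Fastener missing: 4 × 3 × 1 = 12
  Hinge short circuit: 2 × 2 × 4 = 16
  Seal leakage: 1 × 2 × 3 = 6
  Seal delamination: 5 × 4 × 2 = 40
  Connector erosion: 3 × 1 × 5 = 15
Sorted descending: 40, 24, 18, 16, 15, 12, 6.
The sixth-highest RPN is 12 (Fastener missing).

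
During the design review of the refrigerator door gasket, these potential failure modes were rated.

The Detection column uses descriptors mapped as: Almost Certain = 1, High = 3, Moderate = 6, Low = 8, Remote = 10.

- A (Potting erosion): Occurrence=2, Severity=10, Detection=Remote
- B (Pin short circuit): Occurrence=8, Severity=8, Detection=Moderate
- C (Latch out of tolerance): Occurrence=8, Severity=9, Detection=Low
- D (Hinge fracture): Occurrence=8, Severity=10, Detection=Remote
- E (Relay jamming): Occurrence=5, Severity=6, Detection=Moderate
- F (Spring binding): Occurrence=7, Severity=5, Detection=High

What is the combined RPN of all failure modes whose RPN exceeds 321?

1760

RPN = Severity × Occurrence × Detection:
  A: 10 × 2 × 10 = 200
  B: 8 × 8 × 6 = 384
  C: 9 × 8 × 8 = 576
  D: 10 × 8 × 10 = 800
  E: 6 × 5 × 6 = 180
  F: 5 × 7 × 3 = 105
RPN > 321: B (384), C (576), D (800).
Sum: 384 + 576 + 800 = 1760.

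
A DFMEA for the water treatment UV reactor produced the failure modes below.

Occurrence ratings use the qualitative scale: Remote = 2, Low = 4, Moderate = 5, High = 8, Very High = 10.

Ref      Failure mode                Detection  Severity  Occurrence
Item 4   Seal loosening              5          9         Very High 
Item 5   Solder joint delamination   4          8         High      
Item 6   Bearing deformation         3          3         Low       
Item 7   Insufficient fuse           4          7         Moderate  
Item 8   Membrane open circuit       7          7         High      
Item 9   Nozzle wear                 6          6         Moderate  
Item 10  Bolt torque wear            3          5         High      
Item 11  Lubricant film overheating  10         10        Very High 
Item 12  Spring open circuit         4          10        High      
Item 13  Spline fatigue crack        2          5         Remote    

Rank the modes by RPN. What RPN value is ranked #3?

RPN = Severity × Occurrence × Detection:
  Item 4: 9 × 10 × 5 = 450
  Item 5: 8 × 8 × 4 = 256
  Item 6: 3 × 4 × 3 = 36
  Item 7: 7 × 5 × 4 = 140
  Item 8: 7 × 8 × 7 = 392
  Item 9: 6 × 5 × 6 = 180
  Item 10: 5 × 8 × 3 = 120
  Item 11: 10 × 10 × 10 = 1000
  Item 12: 10 × 8 × 4 = 320
  Item 13: 5 × 2 × 2 = 20
Sorted descending: 1000, 450, 392, 320, 256, 180, 140, 120, 36, 20.
The third-highest RPN is 392 (Item 8).

392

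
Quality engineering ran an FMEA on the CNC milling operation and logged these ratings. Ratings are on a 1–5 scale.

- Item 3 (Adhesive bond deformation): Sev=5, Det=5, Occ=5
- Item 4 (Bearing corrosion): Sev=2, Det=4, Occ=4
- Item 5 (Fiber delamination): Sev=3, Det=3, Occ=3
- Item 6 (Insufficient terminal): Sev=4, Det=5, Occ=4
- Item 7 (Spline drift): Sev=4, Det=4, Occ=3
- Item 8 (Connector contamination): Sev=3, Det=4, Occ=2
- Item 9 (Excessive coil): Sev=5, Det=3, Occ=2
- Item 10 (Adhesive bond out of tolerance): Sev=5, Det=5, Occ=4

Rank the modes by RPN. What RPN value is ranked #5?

32

RPN = Severity × Occurrence × Detection:
  Item 3: 5 × 5 × 5 = 125
  Item 4: 2 × 4 × 4 = 32
  Item 5: 3 × 3 × 3 = 27
  Item 6: 4 × 4 × 5 = 80
  Item 7: 4 × 3 × 4 = 48
  Item 8: 3 × 2 × 4 = 24
  Item 9: 5 × 2 × 3 = 30
  Item 10: 5 × 4 × 5 = 100
Sorted descending: 125, 100, 80, 48, 32, 30, 27, 24.
The fifth-highest RPN is 32 (Item 4).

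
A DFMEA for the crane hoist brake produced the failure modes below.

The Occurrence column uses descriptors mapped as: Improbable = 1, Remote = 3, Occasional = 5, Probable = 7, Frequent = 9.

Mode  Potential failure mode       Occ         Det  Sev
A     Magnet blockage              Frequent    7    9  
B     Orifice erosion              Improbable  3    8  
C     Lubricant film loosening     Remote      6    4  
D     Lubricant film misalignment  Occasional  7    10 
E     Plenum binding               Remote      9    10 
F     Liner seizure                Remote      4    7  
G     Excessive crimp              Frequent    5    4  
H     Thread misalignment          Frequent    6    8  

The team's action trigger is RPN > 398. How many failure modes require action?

RPN = Severity × Occurrence × Detection:
  A: 9 × 9 × 7 = 567
  B: 8 × 1 × 3 = 24
  C: 4 × 3 × 6 = 72
  D: 10 × 5 × 7 = 350
  E: 10 × 3 × 9 = 270
  F: 7 × 3 × 4 = 84
  G: 4 × 9 × 5 = 180
  H: 8 × 9 × 6 = 432
Modes with RPN > 398: A (567), H (432) → 2.

2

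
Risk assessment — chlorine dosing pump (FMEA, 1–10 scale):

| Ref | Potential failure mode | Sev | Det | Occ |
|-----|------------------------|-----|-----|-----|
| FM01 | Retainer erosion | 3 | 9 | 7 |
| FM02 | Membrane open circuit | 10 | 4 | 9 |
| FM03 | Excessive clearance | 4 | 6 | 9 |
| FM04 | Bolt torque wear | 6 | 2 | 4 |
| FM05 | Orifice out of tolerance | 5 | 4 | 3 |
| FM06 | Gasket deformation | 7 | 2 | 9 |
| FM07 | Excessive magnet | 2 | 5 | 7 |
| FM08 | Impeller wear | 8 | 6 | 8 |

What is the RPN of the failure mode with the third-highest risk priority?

216

RPN = Severity × Occurrence × Detection:
  FM01: 3 × 7 × 9 = 189
  FM02: 10 × 9 × 4 = 360
  FM03: 4 × 9 × 6 = 216
  FM04: 6 × 4 × 2 = 48
  FM05: 5 × 3 × 4 = 60
  FM06: 7 × 9 × 2 = 126
  FM07: 2 × 7 × 5 = 70
  FM08: 8 × 8 × 6 = 384
Sorted descending: 384, 360, 216, 189, 126, 70, 60, 48.
The third-highest RPN is 216 (FM03).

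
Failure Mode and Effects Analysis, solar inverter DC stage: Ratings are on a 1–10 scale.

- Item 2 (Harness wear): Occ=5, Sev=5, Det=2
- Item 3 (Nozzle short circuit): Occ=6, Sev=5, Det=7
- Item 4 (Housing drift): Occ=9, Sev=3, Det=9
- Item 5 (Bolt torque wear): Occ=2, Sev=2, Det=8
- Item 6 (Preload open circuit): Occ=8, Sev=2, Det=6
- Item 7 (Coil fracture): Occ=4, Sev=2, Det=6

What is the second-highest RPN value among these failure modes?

210

RPN = Severity × Occurrence × Detection:
  Item 2: 5 × 5 × 2 = 50
  Item 3: 5 × 6 × 7 = 210
  Item 4: 3 × 9 × 9 = 243
  Item 5: 2 × 2 × 8 = 32
  Item 6: 2 × 8 × 6 = 96
  Item 7: 2 × 4 × 6 = 48
Sorted descending: 243, 210, 96, 50, 48, 32.
The second-highest RPN is 210 (Item 3).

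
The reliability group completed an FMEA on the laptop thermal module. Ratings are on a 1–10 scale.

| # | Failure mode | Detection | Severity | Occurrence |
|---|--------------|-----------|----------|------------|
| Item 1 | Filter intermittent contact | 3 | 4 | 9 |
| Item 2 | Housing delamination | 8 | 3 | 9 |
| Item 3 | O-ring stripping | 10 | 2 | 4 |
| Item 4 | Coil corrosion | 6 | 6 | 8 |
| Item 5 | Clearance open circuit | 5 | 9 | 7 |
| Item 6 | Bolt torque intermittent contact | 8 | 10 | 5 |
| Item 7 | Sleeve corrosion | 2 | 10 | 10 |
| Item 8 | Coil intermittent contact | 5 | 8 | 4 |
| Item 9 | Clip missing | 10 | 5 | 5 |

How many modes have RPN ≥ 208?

5

RPN = Severity × Occurrence × Detection:
  Item 1: 4 × 9 × 3 = 108
  Item 2: 3 × 9 × 8 = 216
  Item 3: 2 × 4 × 10 = 80
  Item 4: 6 × 8 × 6 = 288
  Item 5: 9 × 7 × 5 = 315
  Item 6: 10 × 5 × 8 = 400
  Item 7: 10 × 10 × 2 = 200
  Item 8: 8 × 4 × 5 = 160
  Item 9: 5 × 5 × 10 = 250
Modes with RPN ≥ 208: Item 2 (216), Item 4 (288), Item 5 (315), Item 6 (400), Item 9 (250) → 5.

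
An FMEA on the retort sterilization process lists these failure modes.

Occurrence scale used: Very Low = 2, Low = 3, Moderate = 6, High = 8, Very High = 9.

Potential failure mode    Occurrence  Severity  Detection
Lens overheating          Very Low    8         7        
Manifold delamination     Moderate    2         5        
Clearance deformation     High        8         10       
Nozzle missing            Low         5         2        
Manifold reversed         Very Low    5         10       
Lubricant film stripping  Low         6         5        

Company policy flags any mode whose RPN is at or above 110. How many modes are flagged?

RPN = Severity × Occurrence × Detection:
  Lens overheating: 8 × 2 × 7 = 112
  Manifold delamination: 2 × 6 × 5 = 60
  Clearance deformation: 8 × 8 × 10 = 640
  Nozzle missing: 5 × 3 × 2 = 30
  Manifold reversed: 5 × 2 × 10 = 100
  Lubricant film stripping: 6 × 3 × 5 = 90
Modes with RPN ≥ 110: Lens overheating (112), Clearance deformation (640) → 2.

2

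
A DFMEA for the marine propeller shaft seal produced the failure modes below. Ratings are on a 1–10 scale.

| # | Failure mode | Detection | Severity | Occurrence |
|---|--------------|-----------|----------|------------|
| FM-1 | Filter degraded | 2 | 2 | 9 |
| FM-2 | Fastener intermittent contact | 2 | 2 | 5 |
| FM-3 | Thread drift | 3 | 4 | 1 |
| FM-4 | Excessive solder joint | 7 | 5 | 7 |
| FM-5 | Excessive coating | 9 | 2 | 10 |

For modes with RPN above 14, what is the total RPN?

RPN = Severity × Occurrence × Detection:
  FM-1: 2 × 9 × 2 = 36
  FM-2: 2 × 5 × 2 = 20
  FM-3: 4 × 1 × 3 = 12
  FM-4: 5 × 7 × 7 = 245
  FM-5: 2 × 10 × 9 = 180
RPN > 14: FM-1 (36), FM-2 (20), FM-4 (245), FM-5 (180).
Sum: 36 + 20 + 245 + 180 = 481.

481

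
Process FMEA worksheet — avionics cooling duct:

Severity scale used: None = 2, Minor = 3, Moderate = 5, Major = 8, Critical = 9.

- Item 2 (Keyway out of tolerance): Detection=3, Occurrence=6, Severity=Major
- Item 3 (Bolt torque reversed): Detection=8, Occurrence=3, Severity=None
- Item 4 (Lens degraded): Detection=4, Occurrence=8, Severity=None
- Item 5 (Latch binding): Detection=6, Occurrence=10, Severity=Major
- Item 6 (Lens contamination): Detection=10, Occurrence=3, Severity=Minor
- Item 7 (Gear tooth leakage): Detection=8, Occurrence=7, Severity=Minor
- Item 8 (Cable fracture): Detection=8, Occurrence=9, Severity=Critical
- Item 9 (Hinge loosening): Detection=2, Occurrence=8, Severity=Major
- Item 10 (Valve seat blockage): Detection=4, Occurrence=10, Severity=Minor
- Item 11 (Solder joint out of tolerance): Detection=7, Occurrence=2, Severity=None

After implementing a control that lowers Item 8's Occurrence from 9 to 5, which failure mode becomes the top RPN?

Item 5

RPN = Severity × Occurrence × Detection:
  Item 2: 8 × 6 × 3 = 144
  Item 3: 2 × 3 × 8 = 48
  Item 4: 2 × 8 × 4 = 64
  Item 5: 8 × 10 × 6 = 480
  Item 6: 3 × 3 × 10 = 90
  Item 7: 3 × 7 × 8 = 168
  Item 8: 9 × 9 × 8 = 648
  Item 9: 8 × 8 × 2 = 128
  Item 10: 3 × 10 × 4 = 120
  Item 11: 2 × 2 × 7 = 28
After action: Item 8 → 9 × 5 × 8 = 360.
Revised RPNs: Item 5=480, Item 8=360, Item 7=168, Item 2=144, Item 9=128, Item 10=120, Item 6=90, Item 4=64, Item 3=48, Item 11=28.
Highest is now Item 5 (480).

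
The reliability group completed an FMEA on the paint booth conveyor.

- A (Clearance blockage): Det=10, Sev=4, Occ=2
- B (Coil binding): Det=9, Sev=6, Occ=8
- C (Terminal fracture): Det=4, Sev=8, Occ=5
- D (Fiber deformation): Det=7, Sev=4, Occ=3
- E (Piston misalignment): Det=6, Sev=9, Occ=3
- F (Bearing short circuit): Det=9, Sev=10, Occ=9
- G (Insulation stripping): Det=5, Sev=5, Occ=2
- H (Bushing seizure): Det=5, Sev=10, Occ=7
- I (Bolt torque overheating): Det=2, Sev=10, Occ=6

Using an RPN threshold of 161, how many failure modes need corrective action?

RPN = Severity × Occurrence × Detection:
  A: 4 × 2 × 10 = 80
  B: 6 × 8 × 9 = 432
  C: 8 × 5 × 4 = 160
  D: 4 × 3 × 7 = 84
  E: 9 × 3 × 6 = 162
  F: 10 × 9 × 9 = 810
  G: 5 × 2 × 5 = 50
  H: 10 × 7 × 5 = 350
  I: 10 × 6 × 2 = 120
Modes with RPN ≥ 161: B (432), E (162), F (810), H (350) → 4.

4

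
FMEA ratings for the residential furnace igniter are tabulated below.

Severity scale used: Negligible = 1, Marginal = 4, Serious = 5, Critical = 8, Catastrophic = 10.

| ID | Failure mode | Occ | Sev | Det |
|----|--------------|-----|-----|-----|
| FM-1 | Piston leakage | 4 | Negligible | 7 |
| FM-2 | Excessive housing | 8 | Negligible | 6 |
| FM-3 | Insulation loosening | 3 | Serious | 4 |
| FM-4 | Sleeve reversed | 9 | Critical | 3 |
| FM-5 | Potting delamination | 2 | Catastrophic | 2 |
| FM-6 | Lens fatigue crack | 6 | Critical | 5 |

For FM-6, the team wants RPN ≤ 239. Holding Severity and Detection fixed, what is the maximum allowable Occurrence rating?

5

FM-6: S=8, O=6, D=5 → current RPN = 240.
Fixed product = 40. Need 40 × O ≤ 239, so O ≤ 239/40 = 5.97.
Maximum integer Occurrence rating = 5 (gives RPN 200; O=6 would give 240 > 239).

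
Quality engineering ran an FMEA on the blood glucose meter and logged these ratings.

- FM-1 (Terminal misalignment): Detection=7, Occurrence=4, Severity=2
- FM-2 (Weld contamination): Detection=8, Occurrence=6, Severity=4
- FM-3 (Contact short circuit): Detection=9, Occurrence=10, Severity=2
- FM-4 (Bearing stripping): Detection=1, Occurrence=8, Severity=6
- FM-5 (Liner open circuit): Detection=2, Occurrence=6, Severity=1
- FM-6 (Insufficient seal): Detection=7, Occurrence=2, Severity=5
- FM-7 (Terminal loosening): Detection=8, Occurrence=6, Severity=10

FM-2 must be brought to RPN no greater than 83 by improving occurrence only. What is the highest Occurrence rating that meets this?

FM-2: S=4, O=6, D=8 → current RPN = 192.
Fixed product = 32. Need 32 × O ≤ 83, so O ≤ 83/32 = 2.59.
Maximum integer Occurrence rating = 2 (gives RPN 64; O=3 would give 96 > 83).

2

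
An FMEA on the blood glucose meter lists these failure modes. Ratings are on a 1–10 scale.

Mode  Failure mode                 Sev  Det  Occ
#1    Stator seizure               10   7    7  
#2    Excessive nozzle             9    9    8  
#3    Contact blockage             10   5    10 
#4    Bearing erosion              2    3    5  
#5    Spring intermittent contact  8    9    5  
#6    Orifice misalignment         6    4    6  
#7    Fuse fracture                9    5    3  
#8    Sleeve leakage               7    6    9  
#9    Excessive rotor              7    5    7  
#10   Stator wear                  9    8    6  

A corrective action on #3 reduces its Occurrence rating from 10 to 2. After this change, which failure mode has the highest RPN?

RPN = Severity × Occurrence × Detection:
  #1: 10 × 7 × 7 = 490
  #2: 9 × 8 × 9 = 648
  #3: 10 × 10 × 5 = 500
  #4: 2 × 5 × 3 = 30
  #5: 8 × 5 × 9 = 360
  #6: 6 × 6 × 4 = 144
  #7: 9 × 3 × 5 = 135
  #8: 7 × 9 × 6 = 378
  #9: 7 × 7 × 5 = 245
  #10: 9 × 6 × 8 = 432
After action: #3 → 10 × 2 × 5 = 100.
Revised RPNs: #2=648, #1=490, #10=432, #8=378, #5=360, #9=245, #6=144, #7=135, #3=100, #4=30.
Highest is now #2 (648).

#2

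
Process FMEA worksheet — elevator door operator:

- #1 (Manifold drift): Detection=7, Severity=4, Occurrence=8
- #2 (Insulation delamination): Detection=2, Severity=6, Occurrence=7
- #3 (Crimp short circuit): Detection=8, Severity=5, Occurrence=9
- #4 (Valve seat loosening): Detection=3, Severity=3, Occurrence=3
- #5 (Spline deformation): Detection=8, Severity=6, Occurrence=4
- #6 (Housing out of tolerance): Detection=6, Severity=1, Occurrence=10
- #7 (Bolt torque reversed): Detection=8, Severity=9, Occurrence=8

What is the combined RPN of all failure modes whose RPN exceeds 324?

936

RPN = Severity × Occurrence × Detection:
  #1: 4 × 8 × 7 = 224
  #2: 6 × 7 × 2 = 84
  #3: 5 × 9 × 8 = 360
  #4: 3 × 3 × 3 = 27
  #5: 6 × 4 × 8 = 192
  #6: 1 × 10 × 6 = 60
  #7: 9 × 8 × 8 = 576
RPN > 324: #3 (360), #7 (576).
Sum: 360 + 576 = 936.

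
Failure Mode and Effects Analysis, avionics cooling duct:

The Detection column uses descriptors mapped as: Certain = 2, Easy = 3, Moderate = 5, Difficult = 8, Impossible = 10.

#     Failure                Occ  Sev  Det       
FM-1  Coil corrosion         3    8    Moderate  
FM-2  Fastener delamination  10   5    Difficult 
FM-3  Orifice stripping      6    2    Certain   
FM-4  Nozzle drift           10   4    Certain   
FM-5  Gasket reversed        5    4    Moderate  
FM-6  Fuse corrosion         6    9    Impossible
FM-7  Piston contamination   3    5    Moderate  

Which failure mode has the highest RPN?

FM-6

RPN = Severity × Occurrence × Detection:
  FM-1: 8 × 3 × 5 = 120
  FM-2: 5 × 10 × 8 = 400
  FM-3: 2 × 6 × 2 = 24
  FM-4: 4 × 10 × 2 = 80
  FM-5: 4 × 5 × 5 = 100
  FM-6: 9 × 6 × 10 = 540
  FM-7: 5 × 3 × 5 = 75
Highest RPN is 540 → FM-6.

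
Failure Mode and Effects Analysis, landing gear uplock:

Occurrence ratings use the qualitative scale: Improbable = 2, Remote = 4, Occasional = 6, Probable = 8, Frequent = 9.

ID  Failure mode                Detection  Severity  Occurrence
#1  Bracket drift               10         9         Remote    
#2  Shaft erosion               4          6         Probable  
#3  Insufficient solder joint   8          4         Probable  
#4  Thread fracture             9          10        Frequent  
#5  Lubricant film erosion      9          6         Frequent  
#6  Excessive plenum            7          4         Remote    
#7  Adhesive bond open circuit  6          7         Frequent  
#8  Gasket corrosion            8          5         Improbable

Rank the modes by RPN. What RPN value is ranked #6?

192

RPN = Severity × Occurrence × Detection:
  #1: 9 × 4 × 10 = 360
  #2: 6 × 8 × 4 = 192
  #3: 4 × 8 × 8 = 256
  #4: 10 × 9 × 9 = 810
  #5: 6 × 9 × 9 = 486
  #6: 4 × 4 × 7 = 112
  #7: 7 × 9 × 6 = 378
  #8: 5 × 2 × 8 = 80
Sorted descending: 810, 486, 378, 360, 256, 192, 112, 80.
The sixth-highest RPN is 192 (#2).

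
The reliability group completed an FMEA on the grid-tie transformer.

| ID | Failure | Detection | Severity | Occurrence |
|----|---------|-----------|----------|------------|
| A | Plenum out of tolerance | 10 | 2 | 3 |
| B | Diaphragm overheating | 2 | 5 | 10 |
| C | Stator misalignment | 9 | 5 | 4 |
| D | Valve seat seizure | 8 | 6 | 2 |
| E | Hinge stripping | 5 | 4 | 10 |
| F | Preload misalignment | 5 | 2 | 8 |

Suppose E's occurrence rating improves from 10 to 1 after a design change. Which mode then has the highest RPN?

C

RPN = Severity × Occurrence × Detection:
  A: 2 × 3 × 10 = 60
  B: 5 × 10 × 2 = 100
  C: 5 × 4 × 9 = 180
  D: 6 × 2 × 8 = 96
  E: 4 × 10 × 5 = 200
  F: 2 × 8 × 5 = 80
After action: E → 4 × 1 × 5 = 20.
Revised RPNs: C=180, B=100, D=96, F=80, A=60, E=20.
Highest is now C (180).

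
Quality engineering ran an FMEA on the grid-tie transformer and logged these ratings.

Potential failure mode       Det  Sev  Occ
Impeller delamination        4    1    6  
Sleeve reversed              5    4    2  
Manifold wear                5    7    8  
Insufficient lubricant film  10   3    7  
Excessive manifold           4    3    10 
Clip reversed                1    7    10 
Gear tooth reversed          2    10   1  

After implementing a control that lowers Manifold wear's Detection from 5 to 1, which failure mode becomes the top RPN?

Insufficient lubricant film

RPN = Severity × Occurrence × Detection:
  Impeller delamination: 1 × 6 × 4 = 24
  Sleeve reversed: 4 × 2 × 5 = 40
  Manifold wear: 7 × 8 × 5 = 280
  Insufficient lubricant film: 3 × 7 × 10 = 210
  Excessive manifold: 3 × 10 × 4 = 120
  Clip reversed: 7 × 10 × 1 = 70
  Gear tooth reversed: 10 × 1 × 2 = 20
After action: Manifold wear → 7 × 8 × 1 = 56.
Revised RPNs: Insufficient lubricant film=210, Excessive manifold=120, Clip reversed=70, Manifold wear=56, Sleeve reversed=40, Impeller delamination=24, Gear tooth reversed=20.
Highest is now Insufficient lubricant film (210).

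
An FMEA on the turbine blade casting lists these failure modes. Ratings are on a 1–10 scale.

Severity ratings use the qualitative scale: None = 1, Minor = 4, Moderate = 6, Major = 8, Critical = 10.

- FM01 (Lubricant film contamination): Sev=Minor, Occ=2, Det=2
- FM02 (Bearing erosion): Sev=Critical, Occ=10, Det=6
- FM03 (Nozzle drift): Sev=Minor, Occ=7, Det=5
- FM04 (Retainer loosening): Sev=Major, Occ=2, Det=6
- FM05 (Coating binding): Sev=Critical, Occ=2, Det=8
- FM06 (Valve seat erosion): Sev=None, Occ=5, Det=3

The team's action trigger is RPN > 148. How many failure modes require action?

2

RPN = Severity × Occurrence × Detection:
  FM01: 4 × 2 × 2 = 16
  FM02: 10 × 10 × 6 = 600
  FM03: 4 × 7 × 5 = 140
  FM04: 8 × 2 × 6 = 96
  FM05: 10 × 2 × 8 = 160
  FM06: 1 × 5 × 3 = 15
Modes with RPN > 148: FM02 (600), FM05 (160) → 2.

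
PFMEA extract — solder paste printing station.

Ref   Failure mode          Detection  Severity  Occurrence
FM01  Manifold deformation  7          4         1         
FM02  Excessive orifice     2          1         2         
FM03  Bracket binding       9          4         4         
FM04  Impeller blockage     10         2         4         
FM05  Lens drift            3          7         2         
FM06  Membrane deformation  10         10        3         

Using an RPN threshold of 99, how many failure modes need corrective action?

RPN = Severity × Occurrence × Detection:
  FM01: 4 × 1 × 7 = 28
  FM02: 1 × 2 × 2 = 4
  FM03: 4 × 4 × 9 = 144
  FM04: 2 × 4 × 10 = 80
  FM05: 7 × 2 × 3 = 42
  FM06: 10 × 3 × 10 = 300
Modes with RPN ≥ 99: FM03 (144), FM06 (300) → 2.

2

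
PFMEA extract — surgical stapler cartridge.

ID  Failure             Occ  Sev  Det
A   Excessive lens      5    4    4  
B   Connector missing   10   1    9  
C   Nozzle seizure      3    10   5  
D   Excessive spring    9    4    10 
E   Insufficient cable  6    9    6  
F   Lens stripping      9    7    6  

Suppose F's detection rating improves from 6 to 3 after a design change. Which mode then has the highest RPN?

D

RPN = Severity × Occurrence × Detection:
  A: 4 × 5 × 4 = 80
  B: 1 × 10 × 9 = 90
  C: 10 × 3 × 5 = 150
  D: 4 × 9 × 10 = 360
  E: 9 × 6 × 6 = 324
  F: 7 × 9 × 6 = 378
After action: F → 7 × 9 × 3 = 189.
Revised RPNs: D=360, E=324, F=189, C=150, B=90, A=80.
Highest is now D (360).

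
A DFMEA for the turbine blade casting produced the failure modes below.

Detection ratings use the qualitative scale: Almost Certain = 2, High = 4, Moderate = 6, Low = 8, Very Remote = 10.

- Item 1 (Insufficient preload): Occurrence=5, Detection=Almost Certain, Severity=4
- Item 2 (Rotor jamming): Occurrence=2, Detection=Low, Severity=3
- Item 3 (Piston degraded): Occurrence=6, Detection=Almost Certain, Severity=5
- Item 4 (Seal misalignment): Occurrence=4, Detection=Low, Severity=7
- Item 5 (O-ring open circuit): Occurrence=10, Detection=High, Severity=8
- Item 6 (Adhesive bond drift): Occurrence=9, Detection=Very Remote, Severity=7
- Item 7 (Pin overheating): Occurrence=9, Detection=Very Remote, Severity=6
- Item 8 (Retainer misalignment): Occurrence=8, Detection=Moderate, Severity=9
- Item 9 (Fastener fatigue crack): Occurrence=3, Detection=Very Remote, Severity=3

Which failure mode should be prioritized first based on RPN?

Item 6

RPN = Severity × Occurrence × Detection:
  Item 1: 4 × 5 × 2 = 40
  Item 2: 3 × 2 × 8 = 48
  Item 3: 5 × 6 × 2 = 60
  Item 4: 7 × 4 × 8 = 224
  Item 5: 8 × 10 × 4 = 320
  Item 6: 7 × 9 × 10 = 630
  Item 7: 6 × 9 × 10 = 540
  Item 8: 9 × 8 × 6 = 432
  Item 9: 3 × 3 × 10 = 90
Highest RPN is 630 → Item 6.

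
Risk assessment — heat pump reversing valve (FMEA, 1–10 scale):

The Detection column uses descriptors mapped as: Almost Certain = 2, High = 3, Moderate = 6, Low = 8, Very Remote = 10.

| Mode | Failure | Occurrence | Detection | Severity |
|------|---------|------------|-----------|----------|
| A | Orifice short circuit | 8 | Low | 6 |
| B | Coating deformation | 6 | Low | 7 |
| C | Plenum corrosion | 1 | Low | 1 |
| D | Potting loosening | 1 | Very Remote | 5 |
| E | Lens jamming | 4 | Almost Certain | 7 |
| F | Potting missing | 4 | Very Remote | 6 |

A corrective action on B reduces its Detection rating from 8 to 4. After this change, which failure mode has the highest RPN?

RPN = Severity × Occurrence × Detection:
  A: 6 × 8 × 8 = 384
  B: 7 × 6 × 8 = 336
  C: 1 × 1 × 8 = 8
  D: 5 × 1 × 10 = 50
  E: 7 × 4 × 2 = 56
  F: 6 × 4 × 10 = 240
After action: B → 7 × 6 × 4 = 168.
Revised RPNs: A=384, F=240, B=168, E=56, D=50, C=8.
Highest is now A (384).

A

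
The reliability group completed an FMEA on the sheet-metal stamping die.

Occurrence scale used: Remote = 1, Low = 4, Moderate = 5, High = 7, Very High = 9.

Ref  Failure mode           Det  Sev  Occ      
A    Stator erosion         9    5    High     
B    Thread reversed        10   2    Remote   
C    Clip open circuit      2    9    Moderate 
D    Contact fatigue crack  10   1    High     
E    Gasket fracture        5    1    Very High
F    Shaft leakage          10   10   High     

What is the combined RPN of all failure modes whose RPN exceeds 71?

1105

RPN = Severity × Occurrence × Detection:
  A: 5 × 7 × 9 = 315
  B: 2 × 1 × 10 = 20
  C: 9 × 5 × 2 = 90
  D: 1 × 7 × 10 = 70
  E: 1 × 9 × 5 = 45
  F: 10 × 7 × 10 = 700
RPN > 71: A (315), C (90), F (700).
Sum: 315 + 90 + 700 = 1105.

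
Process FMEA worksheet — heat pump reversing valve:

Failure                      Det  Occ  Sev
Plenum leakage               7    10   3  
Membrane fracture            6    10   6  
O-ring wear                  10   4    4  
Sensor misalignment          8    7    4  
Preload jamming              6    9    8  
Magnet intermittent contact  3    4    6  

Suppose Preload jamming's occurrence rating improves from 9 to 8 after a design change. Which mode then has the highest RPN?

RPN = Severity × Occurrence × Detection:
  Plenum leakage: 3 × 10 × 7 = 210
  Membrane fracture: 6 × 10 × 6 = 360
  O-ring wear: 4 × 4 × 10 = 160
  Sensor misalignment: 4 × 7 × 8 = 224
  Preload jamming: 8 × 9 × 6 = 432
  Magnet intermittent contact: 6 × 4 × 3 = 72
After action: Preload jamming → 8 × 8 × 6 = 384.
Revised RPNs: Preload jamming=384, Membrane fracture=360, Sensor misalignment=224, Plenum leakage=210, O-ring wear=160, Magnet intermittent contact=72.
Highest is now Preload jamming (384).

Preload jamming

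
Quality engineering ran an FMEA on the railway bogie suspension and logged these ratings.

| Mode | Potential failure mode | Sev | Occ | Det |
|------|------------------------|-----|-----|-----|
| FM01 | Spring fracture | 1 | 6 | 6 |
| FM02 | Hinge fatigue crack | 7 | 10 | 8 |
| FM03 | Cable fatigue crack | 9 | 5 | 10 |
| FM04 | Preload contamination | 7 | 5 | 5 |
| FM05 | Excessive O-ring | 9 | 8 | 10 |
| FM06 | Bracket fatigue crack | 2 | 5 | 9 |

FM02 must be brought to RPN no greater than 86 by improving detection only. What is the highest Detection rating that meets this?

FM02: S=7, O=10, D=8 → current RPN = 560.
Fixed product = 70. Need 70 × D ≤ 86, so D ≤ 86/70 = 1.23.
Maximum integer Detection rating = 1 (gives RPN 70; D=2 would give 140 > 86).

1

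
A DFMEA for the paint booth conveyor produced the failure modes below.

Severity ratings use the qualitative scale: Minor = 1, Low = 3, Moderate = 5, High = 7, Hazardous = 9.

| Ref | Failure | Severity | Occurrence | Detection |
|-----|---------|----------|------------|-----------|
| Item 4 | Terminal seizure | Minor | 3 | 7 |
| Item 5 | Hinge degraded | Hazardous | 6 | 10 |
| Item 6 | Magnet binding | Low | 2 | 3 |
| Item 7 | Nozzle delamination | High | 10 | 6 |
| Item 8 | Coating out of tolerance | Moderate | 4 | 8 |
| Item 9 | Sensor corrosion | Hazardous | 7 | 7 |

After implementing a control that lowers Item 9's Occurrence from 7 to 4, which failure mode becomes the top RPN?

RPN = Severity × Occurrence × Detection:
  Item 4: 1 × 3 × 7 = 21
  Item 5: 9 × 6 × 10 = 540
  Item 6: 3 × 2 × 3 = 18
  Item 7: 7 × 10 × 6 = 420
  Item 8: 5 × 4 × 8 = 160
  Item 9: 9 × 7 × 7 = 441
After action: Item 9 → 9 × 4 × 7 = 252.
Revised RPNs: Item 5=540, Item 7=420, Item 9=252, Item 8=160, Item 4=21, Item 6=18.
Highest is now Item 5 (540).

Item 5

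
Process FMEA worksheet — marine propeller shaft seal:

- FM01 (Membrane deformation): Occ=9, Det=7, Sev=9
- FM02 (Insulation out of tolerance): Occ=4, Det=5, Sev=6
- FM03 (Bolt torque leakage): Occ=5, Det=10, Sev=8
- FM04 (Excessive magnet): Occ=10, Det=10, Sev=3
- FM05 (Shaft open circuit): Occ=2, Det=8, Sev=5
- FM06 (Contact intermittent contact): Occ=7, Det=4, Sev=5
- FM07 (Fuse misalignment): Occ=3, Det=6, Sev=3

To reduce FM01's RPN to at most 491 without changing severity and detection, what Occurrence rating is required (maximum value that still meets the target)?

7

FM01: S=9, O=9, D=7 → current RPN = 567.
Fixed product = 63. Need 63 × O ≤ 491, so O ≤ 491/63 = 7.79.
Maximum integer Occurrence rating = 7 (gives RPN 441; O=8 would give 504 > 491).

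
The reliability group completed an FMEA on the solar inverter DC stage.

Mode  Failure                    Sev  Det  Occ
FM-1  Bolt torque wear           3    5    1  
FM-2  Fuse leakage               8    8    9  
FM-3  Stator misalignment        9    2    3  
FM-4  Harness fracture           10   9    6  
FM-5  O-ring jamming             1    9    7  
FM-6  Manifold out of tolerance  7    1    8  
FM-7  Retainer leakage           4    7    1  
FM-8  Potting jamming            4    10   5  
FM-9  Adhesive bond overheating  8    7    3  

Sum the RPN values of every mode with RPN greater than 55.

1603

RPN = Severity × Occurrence × Detection:
  FM-1: 3 × 1 × 5 = 15
  FM-2: 8 × 9 × 8 = 576
  FM-3: 9 × 3 × 2 = 54
  FM-4: 10 × 6 × 9 = 540
  FM-5: 1 × 7 × 9 = 63
  FM-6: 7 × 8 × 1 = 56
  FM-7: 4 × 1 × 7 = 28
  FM-8: 4 × 5 × 10 = 200
  FM-9: 8 × 3 × 7 = 168
RPN > 55: FM-2 (576), FM-4 (540), FM-5 (63), FM-6 (56), FM-8 (200), FM-9 (168).
Sum: 576 + 540 + 63 + 56 + 200 + 168 = 1603.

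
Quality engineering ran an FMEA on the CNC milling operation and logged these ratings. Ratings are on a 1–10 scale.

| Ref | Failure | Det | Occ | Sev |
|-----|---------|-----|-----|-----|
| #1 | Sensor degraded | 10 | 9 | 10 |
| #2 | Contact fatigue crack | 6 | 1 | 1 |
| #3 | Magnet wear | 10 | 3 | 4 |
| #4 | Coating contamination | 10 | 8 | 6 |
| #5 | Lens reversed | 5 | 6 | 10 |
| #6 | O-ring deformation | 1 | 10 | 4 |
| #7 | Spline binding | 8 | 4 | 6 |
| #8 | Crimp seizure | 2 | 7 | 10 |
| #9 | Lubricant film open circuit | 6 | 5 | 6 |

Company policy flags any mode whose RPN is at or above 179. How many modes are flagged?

RPN = Severity × Occurrence × Detection:
  #1: 10 × 9 × 10 = 900
  #2: 1 × 1 × 6 = 6
  #3: 4 × 3 × 10 = 120
  #4: 6 × 8 × 10 = 480
  #5: 10 × 6 × 5 = 300
  #6: 4 × 10 × 1 = 40
  #7: 6 × 4 × 8 = 192
  #8: 10 × 7 × 2 = 140
  #9: 6 × 5 × 6 = 180
Modes with RPN ≥ 179: #1 (900), #4 (480), #5 (300), #7 (192), #9 (180) → 5.

5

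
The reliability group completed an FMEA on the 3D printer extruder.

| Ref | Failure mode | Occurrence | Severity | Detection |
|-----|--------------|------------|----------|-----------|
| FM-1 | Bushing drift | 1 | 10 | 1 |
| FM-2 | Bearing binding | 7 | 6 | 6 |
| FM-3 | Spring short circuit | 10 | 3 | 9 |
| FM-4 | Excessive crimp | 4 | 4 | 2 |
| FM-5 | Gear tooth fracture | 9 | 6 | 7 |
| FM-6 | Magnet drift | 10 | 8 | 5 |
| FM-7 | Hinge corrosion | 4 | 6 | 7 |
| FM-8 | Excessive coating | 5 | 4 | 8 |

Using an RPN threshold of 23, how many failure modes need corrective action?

RPN = Severity × Occurrence × Detection:
  FM-1: 10 × 1 × 1 = 10
  FM-2: 6 × 7 × 6 = 252
  FM-3: 3 × 10 × 9 = 270
  FM-4: 4 × 4 × 2 = 32
  FM-5: 6 × 9 × 7 = 378
  FM-6: 8 × 10 × 5 = 400
  FM-7: 6 × 4 × 7 = 168
  FM-8: 4 × 5 × 8 = 160
Modes with RPN ≥ 23: FM-2 (252), FM-3 (270), FM-4 (32), FM-5 (378), FM-6 (400), FM-7 (168), FM-8 (160) → 7.

7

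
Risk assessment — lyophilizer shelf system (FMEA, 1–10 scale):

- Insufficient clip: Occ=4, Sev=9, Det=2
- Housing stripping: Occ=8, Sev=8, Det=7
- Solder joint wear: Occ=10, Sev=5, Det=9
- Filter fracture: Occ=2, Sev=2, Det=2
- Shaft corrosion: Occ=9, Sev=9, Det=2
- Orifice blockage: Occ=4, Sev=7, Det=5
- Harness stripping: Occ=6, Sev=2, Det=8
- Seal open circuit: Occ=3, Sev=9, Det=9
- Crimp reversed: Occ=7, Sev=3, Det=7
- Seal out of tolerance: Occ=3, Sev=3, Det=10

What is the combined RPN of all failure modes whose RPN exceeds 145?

RPN = Severity × Occurrence × Detection:
  Insufficient clip: 9 × 4 × 2 = 72
  Housing stripping: 8 × 8 × 7 = 448
  Solder joint wear: 5 × 10 × 9 = 450
  Filter fracture: 2 × 2 × 2 = 8
  Shaft corrosion: 9 × 9 × 2 = 162
  Orifice blockage: 7 × 4 × 5 = 140
  Harness stripping: 2 × 6 × 8 = 96
  Seal open circuit: 9 × 3 × 9 = 243
  Crimp reversed: 3 × 7 × 7 = 147
  Seal out of tolerance: 3 × 3 × 10 = 90
RPN > 145: Housing stripping (448), Solder joint wear (450), Shaft corrosion (162), Seal open circuit (243), Crimp reversed (147).
Sum: 448 + 450 + 162 + 243 + 147 = 1450.

1450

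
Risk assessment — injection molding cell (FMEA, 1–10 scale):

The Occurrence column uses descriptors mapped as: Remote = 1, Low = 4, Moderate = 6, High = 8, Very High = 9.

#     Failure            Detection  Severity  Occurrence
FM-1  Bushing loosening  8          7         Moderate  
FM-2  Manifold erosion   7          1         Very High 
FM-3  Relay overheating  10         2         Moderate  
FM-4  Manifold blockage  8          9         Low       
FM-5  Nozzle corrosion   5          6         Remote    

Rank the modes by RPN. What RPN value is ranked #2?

RPN = Severity × Occurrence × Detection:
  FM-1: 7 × 6 × 8 = 336
  FM-2: 1 × 9 × 7 = 63
  FM-3: 2 × 6 × 10 = 120
  FM-4: 9 × 4 × 8 = 288
  FM-5: 6 × 1 × 5 = 30
Sorted descending: 336, 288, 120, 63, 30.
The second-highest RPN is 288 (FM-4).

288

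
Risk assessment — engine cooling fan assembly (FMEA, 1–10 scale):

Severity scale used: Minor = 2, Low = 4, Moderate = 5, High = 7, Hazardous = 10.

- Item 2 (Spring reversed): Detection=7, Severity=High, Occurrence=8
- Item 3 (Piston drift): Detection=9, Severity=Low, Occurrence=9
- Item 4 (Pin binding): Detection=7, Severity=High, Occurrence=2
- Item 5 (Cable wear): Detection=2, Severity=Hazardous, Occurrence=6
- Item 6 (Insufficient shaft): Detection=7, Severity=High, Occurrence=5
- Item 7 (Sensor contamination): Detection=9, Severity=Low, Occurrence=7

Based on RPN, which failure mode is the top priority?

Item 2

RPN = Severity × Occurrence × Detection:
  Item 2: 7 × 8 × 7 = 392
  Item 3: 4 × 9 × 9 = 324
  Item 4: 7 × 2 × 7 = 98
  Item 5: 10 × 6 × 2 = 120
  Item 6: 7 × 5 × 7 = 245
  Item 7: 4 × 7 × 9 = 252
Highest RPN is 392 → Item 2.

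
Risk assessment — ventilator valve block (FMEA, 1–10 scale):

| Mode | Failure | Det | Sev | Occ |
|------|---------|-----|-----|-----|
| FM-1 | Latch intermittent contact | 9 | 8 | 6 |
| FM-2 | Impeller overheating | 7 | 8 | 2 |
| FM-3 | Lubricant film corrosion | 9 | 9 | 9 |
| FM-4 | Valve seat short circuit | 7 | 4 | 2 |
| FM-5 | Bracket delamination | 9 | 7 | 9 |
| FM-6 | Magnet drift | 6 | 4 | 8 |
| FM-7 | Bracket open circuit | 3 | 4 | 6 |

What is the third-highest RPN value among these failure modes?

RPN = Severity × Occurrence × Detection:
  FM-1: 8 × 6 × 9 = 432
  FM-2: 8 × 2 × 7 = 112
  FM-3: 9 × 9 × 9 = 729
  FM-4: 4 × 2 × 7 = 56
  FM-5: 7 × 9 × 9 = 567
  FM-6: 4 × 8 × 6 = 192
  FM-7: 4 × 6 × 3 = 72
Sorted descending: 729, 567, 432, 192, 112, 72, 56.
The third-highest RPN is 432 (FM-1).

432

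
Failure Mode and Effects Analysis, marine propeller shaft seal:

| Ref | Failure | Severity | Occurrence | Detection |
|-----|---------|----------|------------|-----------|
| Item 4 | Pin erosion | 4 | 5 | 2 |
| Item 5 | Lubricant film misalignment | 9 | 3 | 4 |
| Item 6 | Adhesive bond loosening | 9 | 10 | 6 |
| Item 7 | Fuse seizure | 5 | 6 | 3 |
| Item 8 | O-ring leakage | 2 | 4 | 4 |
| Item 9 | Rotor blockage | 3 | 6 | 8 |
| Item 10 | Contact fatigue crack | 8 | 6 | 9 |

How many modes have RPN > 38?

RPN = Severity × Occurrence × Detection:
  Item 4: 4 × 5 × 2 = 40
  Item 5: 9 × 3 × 4 = 108
  Item 6: 9 × 10 × 6 = 540
  Item 7: 5 × 6 × 3 = 90
  Item 8: 2 × 4 × 4 = 32
  Item 9: 3 × 6 × 8 = 144
  Item 10: 8 × 6 × 9 = 432
Modes with RPN > 38: Item 4 (40), Item 5 (108), Item 6 (540), Item 7 (90), Item 9 (144), Item 10 (432) → 6.

6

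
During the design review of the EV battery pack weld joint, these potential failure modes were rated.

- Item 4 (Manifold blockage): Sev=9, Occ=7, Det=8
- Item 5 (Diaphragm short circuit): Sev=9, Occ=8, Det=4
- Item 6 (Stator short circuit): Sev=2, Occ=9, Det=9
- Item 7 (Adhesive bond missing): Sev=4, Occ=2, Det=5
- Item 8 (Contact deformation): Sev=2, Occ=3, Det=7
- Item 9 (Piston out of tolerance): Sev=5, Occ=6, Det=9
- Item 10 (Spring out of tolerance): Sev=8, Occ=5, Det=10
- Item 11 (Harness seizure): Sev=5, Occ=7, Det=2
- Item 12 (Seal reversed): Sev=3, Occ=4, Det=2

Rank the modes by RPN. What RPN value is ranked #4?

270

RPN = Severity × Occurrence × Detection:
  Item 4: 9 × 7 × 8 = 504
  Item 5: 9 × 8 × 4 = 288
  Item 6: 2 × 9 × 9 = 162
  Item 7: 4 × 2 × 5 = 40
  Item 8: 2 × 3 × 7 = 42
  Item 9: 5 × 6 × 9 = 270
  Item 10: 8 × 5 × 10 = 400
  Item 11: 5 × 7 × 2 = 70
  Item 12: 3 × 4 × 2 = 24
Sorted descending: 504, 400, 288, 270, 162, 70, 42, 40, 24.
The fourth-highest RPN is 270 (Item 9).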